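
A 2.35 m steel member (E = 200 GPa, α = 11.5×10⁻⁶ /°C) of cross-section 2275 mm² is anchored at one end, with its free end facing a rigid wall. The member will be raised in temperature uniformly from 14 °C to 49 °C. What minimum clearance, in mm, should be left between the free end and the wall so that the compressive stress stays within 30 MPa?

g ≈ 0.593 mm

Free expansion if unrestrained: δ_free = αΔT L = 11.5×10⁻⁶ × 35 × 2350 = 0.9459 mm.
At the allowable stress the elastic shortening the wall may impose is σL/E = 30 × 2350 / (200×10³) = 0.3525 mm.
So the gap has to take up the difference, g_min = δ_free − σL/E = 0.9459 − 0.3525 = 0.5934 mm.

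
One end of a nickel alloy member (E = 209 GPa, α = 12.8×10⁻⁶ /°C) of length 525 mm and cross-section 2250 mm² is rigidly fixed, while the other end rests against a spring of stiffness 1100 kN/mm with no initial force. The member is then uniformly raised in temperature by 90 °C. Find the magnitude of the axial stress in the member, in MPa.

The unrestrained thermal change is αΔT L = 12.8×10⁻⁶ × 90 × 525 = 0.6048 mm.
Let P be the compressive force at the spring. The member shortens elastically by PL/(AE) and the spring compresses by P/k; together these equal δ_free.
So P = δ_free / [L/(AE) + 1/k] = 0.6048 / [ 525/(2250×209×10³) + 1/(1100×10³) ].
P = 0.6048 / 2.026×10⁻⁶ = 298600 N.
σ = P/A = 298600/2250 = 132.7 MPa.

σ ≈ 133 MPa (compressive)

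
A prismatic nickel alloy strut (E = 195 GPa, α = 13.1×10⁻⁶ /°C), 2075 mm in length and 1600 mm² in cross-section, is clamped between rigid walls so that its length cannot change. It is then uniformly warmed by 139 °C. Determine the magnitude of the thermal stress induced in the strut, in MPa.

With length fixed, the mechanical strain must cancel the thermal strain αΔT = 13.1×10⁻⁶ × 139 = 1820.9×10⁻⁶.
Hence σ = E·αΔT = 195×10³ × 1820.9×10⁻⁶ = 355.1 MPa, compressive.

σ ≈ 355 MPa (compressive)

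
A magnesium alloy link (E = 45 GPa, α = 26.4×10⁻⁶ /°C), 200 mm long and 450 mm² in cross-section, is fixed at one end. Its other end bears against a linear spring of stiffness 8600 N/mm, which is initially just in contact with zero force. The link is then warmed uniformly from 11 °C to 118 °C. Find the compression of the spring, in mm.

δ ≈ 0.521 mm

Free thermal expansion: δ_free = αΔT L = 26.4×10⁻⁶ × 107 × 200 = 0.565 mm.
With a force P in the spring, the elastic change of the link is PL/(AE) and that of the spring is P/k; compatibility requires their sum to equal δ_free.
So P = δ_free / [L/(AE) + 1/k] = 0.565 / [ 200/(450×45×10³) + 1/(8600) ].
P = 0.565 / 0.0001262 = 4478 N.
Spring compression = P/k = 4478/(8600) = 0.5207 mm.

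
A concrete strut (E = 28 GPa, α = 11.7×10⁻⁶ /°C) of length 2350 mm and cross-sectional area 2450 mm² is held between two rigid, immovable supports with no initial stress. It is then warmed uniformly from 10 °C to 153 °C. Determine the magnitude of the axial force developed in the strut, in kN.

The ends cannot move, so σ = EαΔT = 28×10³ × 11.7×10⁻⁶ × 143 = 46.85 MPa.
Axial force P = σA = 46.85 × 2450 = 114800 N = 114.8 kN, compressive.

P ≈ 115 kN (compressive)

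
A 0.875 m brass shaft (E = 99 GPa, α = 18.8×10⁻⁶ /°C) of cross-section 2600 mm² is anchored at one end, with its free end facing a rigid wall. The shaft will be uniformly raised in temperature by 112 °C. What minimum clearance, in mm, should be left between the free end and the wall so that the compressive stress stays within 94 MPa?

g ≈ 1.01 mm

Free expansion if unrestrained: δ_free = αΔT L = 18.8×10⁻⁶ × 112 × 875 = 1.842 mm.
A stress of 94 MPa corresponds to the wall pushing the shaft back by σL/E = 94×875/(99×10³) = 0.8308 mm.
The gap must absorb the remainder: g_min = 1.842 − 0.8308 = 1.012 mm.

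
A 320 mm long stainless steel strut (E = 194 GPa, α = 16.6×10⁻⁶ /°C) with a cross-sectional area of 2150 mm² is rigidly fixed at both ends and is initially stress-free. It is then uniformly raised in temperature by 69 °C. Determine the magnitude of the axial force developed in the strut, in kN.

Full restraint means ε = 0, so the stress is σ = EαΔT = 194×10³ × 16.6×10⁻⁶ × 69 = 222.2 MPa.
Axial force P = σA = 222.2 × 2150 = 477700 N = 477.7 kN, compressive.

P ≈ 478 kN (compressive)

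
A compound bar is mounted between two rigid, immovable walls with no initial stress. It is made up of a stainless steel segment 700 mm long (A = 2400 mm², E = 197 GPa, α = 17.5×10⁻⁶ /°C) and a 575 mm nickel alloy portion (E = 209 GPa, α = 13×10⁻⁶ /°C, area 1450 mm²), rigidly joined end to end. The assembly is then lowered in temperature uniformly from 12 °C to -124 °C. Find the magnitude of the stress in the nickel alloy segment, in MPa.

If the supports were absent, the total length change would be Σ αᵢΔT Lᵢ = 17.5×10⁻⁶×136×700 + 13×10⁻⁶×136×575 = 2.683 mm.
The walls prevent any net length change, so an axial force P (same in every segment) develops. Compatibility: P · Σ Lᵢ/(AᵢEᵢ) = δ_free.
The series flexibility is Σ Lᵢ/(AᵢEᵢ) = 700/(2400×197×10³) + 575/(1450×209×10³) = 3.378×10⁻⁶ mm/N.
So P = 2.683 / 3.378×10⁻⁶ = 794.2 kN, tensile.
σ_{nickel alloy} = P / A = 794200 / 1450 = 547.7 MPa.

σ ≈ 548 MPa (tensile)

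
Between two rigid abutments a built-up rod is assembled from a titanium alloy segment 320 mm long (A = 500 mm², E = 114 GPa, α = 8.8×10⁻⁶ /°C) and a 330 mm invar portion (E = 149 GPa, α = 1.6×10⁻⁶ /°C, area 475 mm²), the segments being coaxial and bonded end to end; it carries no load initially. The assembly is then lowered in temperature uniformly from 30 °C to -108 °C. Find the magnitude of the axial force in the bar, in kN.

P ≈ 44.9 kN (tensile)

With the walls removed the bar would change length by δ_free = Σ αᵢΔT Lᵢ = 8.8×10⁻⁶×138×320 + 1.6×10⁻⁶×138×330 = 0.4615 mm.
Since the ends are fixed, an axial force P builds up, equal in every segment, with P · Σ Lᵢ/(AᵢEᵢ) = δ_free.
The series flexibility is Σ Lᵢ/(AᵢEᵢ) = 320/(500×114×10³) + 330/(475×149×10³) = 1.028×10⁻⁵ mm/N.
P = 0.4615 / 1.028×10⁻⁵ = 44900 N = 44.9 kN, tensile.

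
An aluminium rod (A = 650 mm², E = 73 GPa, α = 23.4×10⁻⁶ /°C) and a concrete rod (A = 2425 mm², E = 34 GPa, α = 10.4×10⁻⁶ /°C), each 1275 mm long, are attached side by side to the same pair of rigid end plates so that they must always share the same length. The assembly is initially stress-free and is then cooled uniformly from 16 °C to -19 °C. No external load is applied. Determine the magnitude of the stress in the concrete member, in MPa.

Equilibrium of a rigid end plate with no external load gives equal and opposite internal forces ±P in the two members. Since α_{aluminium} > α_{concrete}, cooling drives the aluminium into tension and the concrete into compression.
Setting the final lengths equal and cancelling L: (α₁ − α₂)ΔT = P/(A₁E₁) + P/(A₂E₂).
|α₁ − α₂|·ΔT = 13×10⁻⁶ × 35 = 0.000455.
1/(A₁E₁) + 1/(A₂E₂) = 1/(650×73×10³) + 1/(2425×34×10³) = 3.32×10⁻⁸ N⁻¹.
P = 0.000455 / 3.32×10⁻⁸ = 13700 N = 13.7 kN.
σ_{concrete} = P/A₂ = 13700/2425 = 5.651 MPa, compressive.

σ ≈ 5.65 MPa (compressive)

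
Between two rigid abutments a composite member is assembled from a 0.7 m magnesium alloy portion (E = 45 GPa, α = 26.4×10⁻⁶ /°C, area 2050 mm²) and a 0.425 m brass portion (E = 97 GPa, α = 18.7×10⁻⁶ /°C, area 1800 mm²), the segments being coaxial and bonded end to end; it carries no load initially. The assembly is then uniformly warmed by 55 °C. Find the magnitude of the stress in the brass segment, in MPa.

Free thermal expansion of the whole bar: Σ αᵢΔT Lᵢ = 26.4×10⁻⁶×55×700 + 18.7×10⁻⁶×55×425 = 1.454 mm.
The rigid supports impose zero overall length change; the single axial force P common to all segments must satisfy P Σ Lᵢ/(AᵢEᵢ) = δ_free.
The series flexibility is Σ Lᵢ/(AᵢEᵢ) = 700/(2050×45×10³) + 425/(1800×97×10³) = 1.002×10⁻⁵ mm/N.
So P = 1.454 / 1.002×10⁻⁵ = 145 kN, compressive.
σ_{brass} = P / A = 145000 / 1800 = 80.57 MPa.

σ ≈ 80.6 MPa (compressive)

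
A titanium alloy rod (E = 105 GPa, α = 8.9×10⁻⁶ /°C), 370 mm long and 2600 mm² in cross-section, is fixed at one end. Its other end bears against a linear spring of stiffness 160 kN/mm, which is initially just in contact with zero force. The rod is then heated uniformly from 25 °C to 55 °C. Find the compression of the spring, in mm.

δ ≈ 0.0812 mm

The unrestrained thermal change is αΔT L = 8.9×10⁻⁶ × 30 × 370 = 0.09879 mm.
Let P be the compressive force at the spring. The rod shortens elastically by PL/(AE) and the spring compresses by P/k; together these equal δ_free.
So P = δ_free / [L/(AE) + 1/k] = 0.09879 / [ 370/(2600×105×10³) + 1/(160×10³) ].
P = 0.09879 / 7.605×10⁻⁶ = 12990 N.
Spring compression = P/k = 12990/(160×10³) = 0.08119 mm.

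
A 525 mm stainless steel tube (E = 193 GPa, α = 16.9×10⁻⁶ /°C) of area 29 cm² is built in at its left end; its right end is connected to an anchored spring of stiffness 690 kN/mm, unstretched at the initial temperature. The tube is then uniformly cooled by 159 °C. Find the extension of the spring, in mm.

Free thermal contraction: δ_free = αΔT L = 16.9×10⁻⁶ × 159 × 525 = 1.411 mm.
Let P be the tensile force in the spring. The tube extends elastically by PL/(AE) and the spring stretches by P/k; together these equal δ_free.
So P = δ_free / [L/(AE) + 1/k] = 1.411 / [ 525/(2900×193×10³) + 1/(690×10³) ].
P = 1.411 / 2.387×10⁻⁶ = 590900 N.
Spring extension = P/k = 590900/(690×10³) = 0.8564 mm.

δ ≈ 0.856 mm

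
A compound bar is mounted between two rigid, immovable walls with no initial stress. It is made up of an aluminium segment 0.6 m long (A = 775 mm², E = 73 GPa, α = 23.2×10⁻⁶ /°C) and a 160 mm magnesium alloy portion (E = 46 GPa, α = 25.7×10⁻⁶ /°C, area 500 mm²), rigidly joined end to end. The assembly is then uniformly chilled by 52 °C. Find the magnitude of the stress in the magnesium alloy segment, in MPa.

σ ≈ 107 MPa (tensile)

With the walls removed the bar would change length by δ_free = Σ αᵢΔT Lᵢ = 23.2×10⁻⁶×52×600 + 25.7×10⁻⁶×52×160 = 0.9377 mm.
Since the ends are fixed, an axial force P builds up, equal in every segment, with P · Σ Lᵢ/(AᵢEᵢ) = δ_free.
The series flexibility is Σ Lᵢ/(AᵢEᵢ) = 600/(775×73×10³) + 160/(500×46×10³) = 1.756×10⁻⁵ mm/N.
Hence P = δ_free / Σ(L/AE) = 0.9377/1.756×10⁻⁵ = 53.39 kN (tensile).
σ_{magnesium alloy} = P / A = 53390 / 500 = 106.8 MPa.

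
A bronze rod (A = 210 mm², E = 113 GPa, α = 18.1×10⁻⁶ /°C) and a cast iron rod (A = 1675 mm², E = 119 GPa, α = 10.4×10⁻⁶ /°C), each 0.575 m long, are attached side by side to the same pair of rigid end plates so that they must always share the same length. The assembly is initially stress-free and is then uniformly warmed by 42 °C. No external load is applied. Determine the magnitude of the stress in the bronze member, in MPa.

σ ≈ 32.7 MPa (compressive)

Both members must finish at the same length. With the larger α, the bronze tends to over-expand; the plates restrain it, putting the bronze in compression and the cast iron in tension. With no external load the two internal forces are equal and opposite, magnitude P.
Compatibility of the two members (thermal + elastic change equal): (α₁ − α₂)ΔT = P·[1/(A₁E₁) + 1/(A₂E₂)].
|α₁ − α₂|·ΔT = 7.7×10⁻⁶ × 42 = 0.0003234.
1/(A₁E₁) + 1/(A₂E₂) = 1/(210×113×10³) + 1/(1675×119×10³) = 4.716×10⁻⁸ N⁻¹.
P = 0.0003234 / 4.716×10⁻⁸ = 6858 N = 6.858 kN.
σ_{bronze} = P/A₁ = 6858/210 = 32.66 MPa, compressive.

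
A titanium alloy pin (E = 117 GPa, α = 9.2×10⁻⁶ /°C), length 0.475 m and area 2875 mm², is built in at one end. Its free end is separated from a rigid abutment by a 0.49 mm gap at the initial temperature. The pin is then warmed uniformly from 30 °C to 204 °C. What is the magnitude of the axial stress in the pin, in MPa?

If the wall were absent the pin would grow by αΔT L = 9.2×10⁻⁶ × 174 × 475 = 0.7604 mm.
After closing the 0.49 mm clearance, 0.7604 − 0.49 = 0.2704 mm of expansion remains to be suppressed by the wall.
That suppressed elongation corresponds to σ = E·Δ/L = 117×10³ × 0.2704/475 = 66.6 MPa.

σ ≈ 66.6 MPa (compressive)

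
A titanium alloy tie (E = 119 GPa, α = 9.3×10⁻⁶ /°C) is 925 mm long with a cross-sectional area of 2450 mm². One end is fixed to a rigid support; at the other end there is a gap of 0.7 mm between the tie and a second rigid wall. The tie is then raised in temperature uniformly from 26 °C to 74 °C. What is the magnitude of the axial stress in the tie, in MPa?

σ ≈ 0 MPa

Free thermal elongation = αΔT L = 9.3×10⁻⁶ × 48 × 925 = 0.4129 mm.
This is smaller than the 0.7 mm clearance, so the tie expands freely without reaching the stop — the stress is zero.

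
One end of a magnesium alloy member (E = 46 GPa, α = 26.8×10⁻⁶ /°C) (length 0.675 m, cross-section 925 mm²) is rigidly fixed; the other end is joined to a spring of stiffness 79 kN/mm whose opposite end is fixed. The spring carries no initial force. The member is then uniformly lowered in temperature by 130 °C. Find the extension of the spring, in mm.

The unrestrained thermal change is αΔT L = 26.8×10⁻⁶ × 130 × 675 = 2.352 mm.
Let P be the tensile force in the spring. The member extends elastically by PL/(AE) and the spring stretches by P/k; together these equal δ_free.
P [ L/(AE) + 1/k ] = δ_free → P [ 675/(925×46×10³) + 1/(79×10³) ] = 2.352.
P = 2.352 / 2.852×10⁻⁵ = 82450 N.
Spring extension = P/k = 82450/(79×10³) = 1.044 mm.

δ ≈ 1.04 mm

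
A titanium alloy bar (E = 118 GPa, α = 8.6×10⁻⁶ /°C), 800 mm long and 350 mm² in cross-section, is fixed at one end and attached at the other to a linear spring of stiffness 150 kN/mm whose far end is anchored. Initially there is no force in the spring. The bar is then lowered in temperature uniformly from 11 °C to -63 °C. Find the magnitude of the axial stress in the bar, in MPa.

σ ≈ 55.9 MPa (tensile)

The unrestrained thermal change is αΔT L = 8.6×10⁻⁶ × 74 × 800 = 0.5091 mm.
Let P be the tensile force in the spring. The bar extends elastically by PL/(AE) and the spring stretches by P/k; together these equal δ_free.
So P = δ_free / [L/(AE) + 1/k] = 0.5091 / [ 800/(350×118×10³) + 1/(150×10³) ].
P = 0.5091 / 2.604×10⁻⁵ = 19550 N.
σ = P/A = 19550/350 = 55.87 MPa.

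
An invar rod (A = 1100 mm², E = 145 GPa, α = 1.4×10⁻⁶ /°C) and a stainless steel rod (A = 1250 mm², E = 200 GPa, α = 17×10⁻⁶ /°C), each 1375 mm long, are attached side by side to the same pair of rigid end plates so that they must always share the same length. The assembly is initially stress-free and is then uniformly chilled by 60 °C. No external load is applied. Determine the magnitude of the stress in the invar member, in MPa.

Equilibrium of a rigid end plate with no external load gives equal and opposite internal forces ±P in the two members. Since α_{stainless steel} > α_{invar}, cooling drives the stainless steel into tension and the invar into compression.
Equating the net (thermal + elastic) strains gives |α₁ − α₂|·ΔT = P·[1/(A₁E₁) + 1/(A₂E₂)].
|α₁ − α₂|·ΔT = 15.6×10⁻⁶ × 60 = 0.000936.
1/(A₁E₁) + 1/(A₂E₂) = 1/(1100×145×10³) + 1/(1250×200×10³) = 1.027×10⁻⁸ N⁻¹.
So P = 0.000936 / 1.027×10⁻⁸ = 91.14 kN.
σ_{invar} = P/A₁ = 91140/1100 = 82.86 MPa, compressive.

σ ≈ 82.9 MPa (compressive)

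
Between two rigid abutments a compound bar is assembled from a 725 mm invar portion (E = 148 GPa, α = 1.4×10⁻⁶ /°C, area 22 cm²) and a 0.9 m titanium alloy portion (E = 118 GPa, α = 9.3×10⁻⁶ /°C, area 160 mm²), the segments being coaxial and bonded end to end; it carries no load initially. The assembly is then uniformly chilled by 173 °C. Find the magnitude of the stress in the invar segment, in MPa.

σ ≈ 14.8 MPa (tensile)

Free thermal contraction of the whole bar: Σ αᵢΔT Lᵢ = 1.4×10⁻⁶×173×725 + 9.3×10⁻⁶×173×900 = 1.624 mm.
The walls prevent any net length change, so an axial force P (same in every segment) develops. Compatibility: P · Σ Lᵢ/(AᵢEᵢ) = δ_free.
The series flexibility is Σ Lᵢ/(AᵢEᵢ) = 725/(2200×148×10³) + 900/(160×118×10³) = 4.99×10⁻⁵ mm/N.
So P = 1.624 / 4.99×10⁻⁵ = 32.54 kN, tensile.
σ_{invar} = P / A = 32540 / 2200 = 14.79 MPa.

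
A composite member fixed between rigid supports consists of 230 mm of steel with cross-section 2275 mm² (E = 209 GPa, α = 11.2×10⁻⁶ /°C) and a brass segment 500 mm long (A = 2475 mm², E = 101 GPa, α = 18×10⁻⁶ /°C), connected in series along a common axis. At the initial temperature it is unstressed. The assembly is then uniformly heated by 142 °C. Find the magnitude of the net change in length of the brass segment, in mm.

|ΔL| ≈ 0.0457 mm

Free thermal expansion of the whole bar: Σ αᵢΔT Lᵢ = 11.2×10⁻⁶×142×230 + 18×10⁻⁶×142×500 = 1.644 mm.
Since the ends are fixed, an axial force P builds up, equal in every segment, with P · Σ Lᵢ/(AᵢEᵢ) = δ_free.
Σ Lᵢ/(AᵢEᵢ) = 230/(2275×209×10³) + 500/(2475×101×10³) = 2.484×10⁻⁶ mm/N.
So P = 1.644 / 2.484×10⁻⁶ = 661.8 kN, compressive.
For the brass segment, free thermal change = 18×10⁻⁶×142×500 = 1.278 mm and elastic change from P = 661800×500/(2475×101×10³) = 1.324 mm; these oppose, so the net change is 0.0457 mm (segment shortens).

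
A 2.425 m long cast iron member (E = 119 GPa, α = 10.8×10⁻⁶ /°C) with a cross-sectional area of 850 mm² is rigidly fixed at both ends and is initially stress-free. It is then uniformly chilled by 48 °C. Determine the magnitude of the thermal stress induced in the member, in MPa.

The supports are rigid, so the total axial strain is zero. The restrained thermal strain is ε = αΔT = 10.8×10⁻⁶ × 48 = 518.4×10⁻⁶.
σ = EαΔT = 119×10³ × 10.8×10⁻⁶ × 48 = 61.69 MPa (tensile; the member is trying to contract).

σ ≈ 61.7 MPa (tensile)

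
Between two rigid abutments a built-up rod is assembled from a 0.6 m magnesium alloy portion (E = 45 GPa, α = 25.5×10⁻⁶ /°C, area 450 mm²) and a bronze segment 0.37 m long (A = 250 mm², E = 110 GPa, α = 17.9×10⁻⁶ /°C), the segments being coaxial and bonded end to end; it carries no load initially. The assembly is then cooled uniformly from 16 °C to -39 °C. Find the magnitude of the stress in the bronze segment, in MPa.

With the walls removed the bar would change length by δ_free = Σ αᵢΔT Lᵢ = 25.5×10⁻⁶×55×600 + 17.9×10⁻⁶×55×370 = 1.206 mm.
The rigid supports impose zero overall length change; the single axial force P common to all segments must satisfy P Σ Lᵢ/(AᵢEᵢ) = δ_free.
Σ Lᵢ/(AᵢEᵢ) = 600/(450×45×10³) + 370/(250×110×10³) = 4.308×10⁻⁵ mm/N.
Hence P = δ_free / Σ(L/AE) = 1.206/4.308×10⁻⁵ = 27.99 kN (tensile).
σ_{bronze} = P / A = 27990 / 250 = 111.9 MPa.

σ ≈ 112 MPa (tensile)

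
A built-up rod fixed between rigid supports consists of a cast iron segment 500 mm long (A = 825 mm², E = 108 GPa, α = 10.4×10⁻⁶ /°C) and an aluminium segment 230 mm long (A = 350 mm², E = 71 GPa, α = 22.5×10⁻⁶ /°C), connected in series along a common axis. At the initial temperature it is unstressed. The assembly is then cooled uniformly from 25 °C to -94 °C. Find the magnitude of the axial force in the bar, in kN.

With the walls removed the bar would change length by δ_free = Σ αᵢΔT Lᵢ = 10.4×10⁻⁶×119×500 + 22.5×10⁻⁶×119×230 = 1.235 mm.
Since the ends are fixed, an axial force P builds up, equal in every segment, with P · Σ Lᵢ/(AᵢEᵢ) = δ_free.
Σ Lᵢ/(AᵢEᵢ) = 500/(825×108×10³) + 230/(350×71×10³) = 1.487×10⁻⁵ mm/N.
So P = 1.235 / 1.487×10⁻⁵ = 83.04 kN, tensile.

P ≈ 83 kN (tensile)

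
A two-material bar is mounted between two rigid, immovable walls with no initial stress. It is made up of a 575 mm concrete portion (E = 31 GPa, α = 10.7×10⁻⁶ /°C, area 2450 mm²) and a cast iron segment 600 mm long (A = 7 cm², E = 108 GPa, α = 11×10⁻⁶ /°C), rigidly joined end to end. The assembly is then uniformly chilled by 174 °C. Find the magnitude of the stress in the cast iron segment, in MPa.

σ ≈ 204 MPa (tensile)

Free thermal contraction of the whole bar: Σ αᵢΔT Lᵢ = 10.7×10⁻⁶×174×575 + 11×10⁻⁶×174×600 = 2.219 mm.
Since the ends are fixed, an axial force P builds up, equal in every segment, with P · Σ Lᵢ/(AᵢEᵢ) = δ_free.
The series flexibility is Σ Lᵢ/(AᵢEᵢ) = 575/(2450×31×10³) + 600/(700×108×10³) = 1.551×10⁻⁵ mm/N.
P = 2.219 / 1.551×10⁻⁵ = 143100 N = 143.1 kN, tensile.
σ_{cast iron} = P / A = 143100 / 700 = 204.4 MPa.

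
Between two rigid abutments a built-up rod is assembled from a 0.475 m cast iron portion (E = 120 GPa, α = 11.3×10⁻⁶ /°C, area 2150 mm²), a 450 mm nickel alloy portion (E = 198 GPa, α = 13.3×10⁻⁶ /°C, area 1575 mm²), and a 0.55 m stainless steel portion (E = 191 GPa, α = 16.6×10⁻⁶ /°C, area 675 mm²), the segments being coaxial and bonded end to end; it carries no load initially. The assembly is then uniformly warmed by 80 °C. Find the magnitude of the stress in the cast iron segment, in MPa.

σ ≈ 101 MPa (compressive)

If the supports were absent, the total length change would be Σ αᵢΔT Lᵢ = 11.3×10⁻⁶×80×475 + 13.3×10⁻⁶×80×450 + 16.6×10⁻⁶×80×550 = 1.639 mm.
The walls prevent any net length change, so an axial force P (same in every segment) develops. Compatibility: P · Σ Lᵢ/(AᵢEᵢ) = δ_free.
The series flexibility is Σ Lᵢ/(AᵢEᵢ) = 475/(2150×120×10³) + 450/(1575×198×10³) + 550/(675×191×10³) = 7.55×10⁻⁶ mm/N.
P = 1.639 / 7.55×10⁻⁶ = 217000 N = 217 kN, compressive.
σ_{cast iron} = P / A = 217000 / 2150 = 100.9 MPa.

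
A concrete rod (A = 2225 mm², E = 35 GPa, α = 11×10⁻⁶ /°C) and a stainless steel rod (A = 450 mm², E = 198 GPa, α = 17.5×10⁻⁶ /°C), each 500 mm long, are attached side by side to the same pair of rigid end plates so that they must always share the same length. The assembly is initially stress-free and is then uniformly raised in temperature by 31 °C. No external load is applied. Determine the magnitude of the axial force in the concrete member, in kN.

P ≈ 8.37 kN (tensile in the concrete)

Both members must finish at the same length. With the larger α, the stainless steel tends to over-expand; the plates restrain it, putting the stainless steel in compression and the concrete in tension. With no external load the two internal forces are equal and opposite, magnitude P.
Compatibility of the two members (thermal + elastic change equal): (α₁ − α₂)ΔT = P·[1/(A₁E₁) + 1/(A₂E₂)].
|α₁ − α₂|·ΔT = 6.5×10⁻⁶ × 31 = 0.0002015.
1/(A₁E₁) + 1/(A₂E₂) = 1/(2225×35×10³) + 1/(450×198×10³) = 2.406×10⁻⁸ N⁻¹.
So P = 0.0002015 / 2.406×10⁻⁸ = 8.373 kN.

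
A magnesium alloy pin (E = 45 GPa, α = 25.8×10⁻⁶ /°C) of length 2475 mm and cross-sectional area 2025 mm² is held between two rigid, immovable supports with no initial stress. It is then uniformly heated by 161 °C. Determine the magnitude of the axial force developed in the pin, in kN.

P ≈ 379 kN (compressive)

The ends cannot move, so σ = EαΔT = 45×10³ × 25.8×10⁻⁶ × 161 = 186.9 MPa.
Then P = σA = 186.9 × 2025 mm² = 378.5 kN, compressive.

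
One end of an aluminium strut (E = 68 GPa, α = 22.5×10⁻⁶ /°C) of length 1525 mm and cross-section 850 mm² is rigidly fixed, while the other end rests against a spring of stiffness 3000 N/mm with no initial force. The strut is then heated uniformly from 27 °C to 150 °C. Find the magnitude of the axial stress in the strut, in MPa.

If the spring were absent the strut would lengthen by αΔT L = 22.5×10⁻⁶ × 123 × 1525 = 4.22 mm.
With a force P in the spring, the elastic change of the strut is PL/(AE) and that of the spring is P/k; compatibility requires their sum to equal δ_free.
So P = δ_free / [L/(AE) + 1/k] = 4.22 / [ 1525/(850×68×10³) + 1/(3000) ].
P = 4.22 / 0.0003597 = 11730 N.
σ = P/A = 11730/850 = 13.8 MPa.

σ ≈ 13.8 MPa (compressive)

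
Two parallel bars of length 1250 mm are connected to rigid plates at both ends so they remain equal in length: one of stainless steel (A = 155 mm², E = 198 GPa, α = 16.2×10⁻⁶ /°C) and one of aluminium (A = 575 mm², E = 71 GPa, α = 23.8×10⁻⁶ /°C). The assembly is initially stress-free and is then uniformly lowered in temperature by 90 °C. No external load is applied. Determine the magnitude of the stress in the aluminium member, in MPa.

σ ≈ 20.8 MPa (tensile)

The aluminium has the larger α, so on cooling it would change length more than the stainless steel if both were free. The rigid plates force a common final length, so the aluminium is put into tension and the stainless steel into compression, with equal and opposite forces P (no external load).
Equating the net (thermal + elastic) strains gives |α₁ − α₂|·ΔT = P·[1/(A₁E₁) + 1/(A₂E₂)].
|α₁ − α₂|·ΔT = 7.6×10⁻⁶ × 90 = 0.000684.
1/(A₁E₁) + 1/(A₂E₂) = 1/(155×198×10³) + 1/(575×71×10³) = 5.708×10⁻⁸ N⁻¹.
P = 0.000684 / 5.708×10⁻⁸ = 11980 N = 11.98 kN.
σ_{aluminium} = P/A₂ = 11980/575 = 20.84 MPa, tensile.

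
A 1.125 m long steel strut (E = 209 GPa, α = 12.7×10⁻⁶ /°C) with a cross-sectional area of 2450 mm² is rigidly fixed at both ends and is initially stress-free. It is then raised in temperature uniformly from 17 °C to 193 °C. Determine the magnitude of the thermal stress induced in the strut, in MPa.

With length fixed, the mechanical strain must cancel the thermal strain αΔT = 12.7×10⁻⁶ × 176 = 2235.2×10⁻⁶.
Hence σ = E·αΔT = 209×10³ × 2235.2×10⁻⁶ = 467.2 MPa, compressive.

σ ≈ 467 MPa (compressive)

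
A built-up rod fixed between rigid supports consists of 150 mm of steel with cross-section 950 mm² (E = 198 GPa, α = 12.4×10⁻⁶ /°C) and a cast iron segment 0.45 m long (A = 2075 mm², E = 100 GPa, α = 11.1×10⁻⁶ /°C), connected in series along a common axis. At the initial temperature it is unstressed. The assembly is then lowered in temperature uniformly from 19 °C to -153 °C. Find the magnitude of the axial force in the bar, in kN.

P ≈ 398 kN (tensile)

If the supports were absent, the total length change would be Σ αᵢΔT Lᵢ = 12.4×10⁻⁶×172×150 + 11.1×10⁻⁶×172×450 = 1.179 mm.
The walls prevent any net length change, so an axial force P (same in every segment) develops. Compatibility: P · Σ Lᵢ/(AᵢEᵢ) = δ_free.
Σ Lᵢ/(AᵢEᵢ) = 150/(950×198×10³) + 450/(2075×100×10³) = 2.966×10⁻⁶ mm/N.
P = 1.179 / 2.966×10⁻⁶ = 397500 N = 397.5 kN, tensile.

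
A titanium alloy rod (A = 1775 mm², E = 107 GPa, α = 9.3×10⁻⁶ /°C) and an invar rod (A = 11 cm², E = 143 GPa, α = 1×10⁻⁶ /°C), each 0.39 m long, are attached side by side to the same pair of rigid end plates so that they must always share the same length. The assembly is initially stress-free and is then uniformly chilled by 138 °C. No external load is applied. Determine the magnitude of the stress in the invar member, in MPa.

Both members must finish at the same length. With the larger α, the titanium alloy tends to over-contract; the plates restrain it, putting the titanium alloy in tension and the invar in compression. With no external load the two internal forces are equal and opposite, magnitude P.
Compatibility of the two members (thermal + elastic change equal): (α₁ − α₂)ΔT = P·[1/(A₁E₁) + 1/(A₂E₂)].
|α₁ − α₂|·ΔT = 8.3×10⁻⁶ × 138 = 0.001145.
1/(A₁E₁) + 1/(A₂E₂) = 1/(1775×107×10³) + 1/(1100×143×10³) = 1.162×10⁻⁸ N⁻¹.
P = 0.001145 / 1.162×10⁻⁸ = 98550 N = 98.55 kN.
σ_{invar} = P/A₂ = 98550/1100 = 89.59 MPa, compressive.

σ ≈ 89.6 MPa (compressive)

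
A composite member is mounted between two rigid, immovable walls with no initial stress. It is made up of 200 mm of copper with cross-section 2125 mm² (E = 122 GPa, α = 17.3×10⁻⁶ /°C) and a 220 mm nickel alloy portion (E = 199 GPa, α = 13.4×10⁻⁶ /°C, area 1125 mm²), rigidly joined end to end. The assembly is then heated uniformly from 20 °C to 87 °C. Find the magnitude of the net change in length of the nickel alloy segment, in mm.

|ΔL| ≈ 0.043 mm

Free thermal expansion of the whole bar: Σ αᵢΔT Lᵢ = 17.3×10⁻⁶×67×200 + 13.4×10⁻⁶×67×220 = 0.4293 mm.
Since the ends are fixed, an axial force P builds up, equal in every segment, with P · Σ Lᵢ/(AᵢEᵢ) = δ_free.
Σ Lᵢ/(AᵢEᵢ) = 200/(2125×122×10³) + 220/(1125×199×10³) = 1.754×10⁻⁶ mm/N.
So P = 0.4293 / 1.754×10⁻⁶ = 244.8 kN, compressive.
For the nickel alloy segment, free thermal change = 13.4×10⁻⁶×67×220 = 0.1975 mm and elastic change from P = 244800×220/(1125×199×10³) = 0.2405 mm; these oppose, so the net change is 0.043 mm (segment shortens).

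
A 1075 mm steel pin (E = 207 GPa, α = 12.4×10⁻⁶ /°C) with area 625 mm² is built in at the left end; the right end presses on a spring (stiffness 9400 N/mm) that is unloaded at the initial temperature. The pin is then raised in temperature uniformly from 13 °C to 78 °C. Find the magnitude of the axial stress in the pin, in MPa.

Free thermal expansion: δ_free = αΔT L = 12.4×10⁻⁶ × 65 × 1075 = 0.8664 mm.
With a force P in the spring, the elastic change of the pin is PL/(AE) and that of the spring is P/k; compatibility requires their sum to equal δ_free.
So P = δ_free / [L/(AE) + 1/k] = 0.8664 / [ 1075/(625×207×10³) + 1/(9400) ].
P = 0.8664 / 0.0001147 = 7555 N.
σ = P/A = 7555/625 = 12.09 MPa.

σ ≈ 12.1 MPa (compressive)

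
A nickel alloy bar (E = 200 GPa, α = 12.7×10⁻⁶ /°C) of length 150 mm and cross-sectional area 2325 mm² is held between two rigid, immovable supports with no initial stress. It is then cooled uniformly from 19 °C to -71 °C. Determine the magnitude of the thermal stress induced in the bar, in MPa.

The supports are rigid, so the total axial strain is zero. The restrained thermal strain is ε = αΔT = 12.7×10⁻⁶ × 90 = 1143×10⁻⁶.
Hence σ = E·αΔT = 200×10³ × 1143×10⁻⁶ = 228.6 MPa, tensile.

σ ≈ 229 MPa (tensile)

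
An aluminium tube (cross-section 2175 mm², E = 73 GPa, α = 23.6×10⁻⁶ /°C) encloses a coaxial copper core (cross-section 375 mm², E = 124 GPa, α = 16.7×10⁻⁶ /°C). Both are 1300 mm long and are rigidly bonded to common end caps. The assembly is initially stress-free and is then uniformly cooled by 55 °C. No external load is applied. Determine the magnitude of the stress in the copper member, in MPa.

Both members must finish at the same length. With the larger α, the aluminium tends to over-contract; the plates restrain it, putting the aluminium in tension and the copper in compression. With no external load the two internal forces are equal and opposite, magnitude P.
Compatibility of the two members (thermal + elastic change equal): (α₁ − α₂)ΔT = P·[1/(A₁E₁) + 1/(A₂E₂)].
|α₁ − α₂|·ΔT = 6.9×10⁻⁶ × 55 = 0.0003795.
1/(A₁E₁) + 1/(A₂E₂) = 1/(2175×73×10³) + 1/(375×124×10³) = 2.78×10⁻⁸ N⁻¹.
P = 0.0003795 / 2.78×10⁻⁸ = 13650 N = 13.65 kN.
σ_{copper} = P/A₂ = 13650/375 = 36.4 MPa, compressive.

σ ≈ 36.4 MPa (compressive)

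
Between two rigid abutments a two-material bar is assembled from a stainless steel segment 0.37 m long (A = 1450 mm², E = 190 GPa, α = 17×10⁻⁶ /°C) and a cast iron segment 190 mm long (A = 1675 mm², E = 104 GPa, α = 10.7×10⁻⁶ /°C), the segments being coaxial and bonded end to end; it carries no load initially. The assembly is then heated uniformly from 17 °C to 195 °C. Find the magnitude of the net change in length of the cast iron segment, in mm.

If the supports were absent, the total length change would be Σ αᵢΔT Lᵢ = 17×10⁻⁶×178×370 + 10.7×10⁻⁶×178×190 = 1.481 mm.
Since the ends are fixed, an axial force P builds up, equal in every segment, with P · Σ Lᵢ/(AᵢEᵢ) = δ_free.
The series flexibility is Σ Lᵢ/(AᵢEᵢ) = 370/(1450×190×10³) + 190/(1675×104×10³) = 2.434×10⁻⁶ mm/N.
So P = 1.481 / 2.434×10⁻⁶ = 608.7 kN, compressive.
For the cast iron segment, free thermal change = 10.7×10⁻⁶×178×190 = 0.3619 mm and elastic change from P = 608700×190/(1675×104×10³) = 0.664 mm; these oppose, so the net change is 0.302 mm (segment shortens).

|ΔL| ≈ 0.302 mm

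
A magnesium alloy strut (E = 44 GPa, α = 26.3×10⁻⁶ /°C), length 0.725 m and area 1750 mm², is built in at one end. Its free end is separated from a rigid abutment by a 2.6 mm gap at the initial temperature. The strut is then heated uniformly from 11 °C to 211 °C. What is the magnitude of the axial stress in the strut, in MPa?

σ ≈ 73.6 MPa (compressive)

Unrestrained expansion: δ_free = αΔT L = 26.3×10⁻⁶ × 200 × 725 = 3.813 mm.
This exceeds the 2.6 mm gap, so the wall pushes back. The portion of expansion that must be recovered elastically is δ_free − gap = 3.813 − 2.6 = 1.213 mm.
So σ = E(δ_free − g)/L = 44×10³ × 1.213/725 = 73.65 MPa.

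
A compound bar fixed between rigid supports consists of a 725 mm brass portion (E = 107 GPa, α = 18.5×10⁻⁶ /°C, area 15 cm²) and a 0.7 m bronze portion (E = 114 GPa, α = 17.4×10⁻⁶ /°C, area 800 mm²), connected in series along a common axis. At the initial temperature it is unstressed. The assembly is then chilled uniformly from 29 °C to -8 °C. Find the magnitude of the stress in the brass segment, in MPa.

σ ≈ 51.8 MPa (tensile)

If the supports were absent, the total length change would be Σ αᵢΔT Lᵢ = 18.5×10⁻⁶×37×725 + 17.4×10⁻⁶×37×700 = 0.9469 mm.
Since the ends are fixed, an axial force P builds up, equal in every segment, with P · Σ Lᵢ/(AᵢEᵢ) = δ_free.
The series flexibility is Σ Lᵢ/(AᵢEᵢ) = 725/(1500×107×10³) + 700/(800×114×10³) = 1.219×10⁻⁵ mm/N.
So P = 0.9469 / 1.219×10⁻⁵ = 77.66 kN, tensile.
σ_{brass} = P / A = 77660 / 1500 = 51.78 MPa.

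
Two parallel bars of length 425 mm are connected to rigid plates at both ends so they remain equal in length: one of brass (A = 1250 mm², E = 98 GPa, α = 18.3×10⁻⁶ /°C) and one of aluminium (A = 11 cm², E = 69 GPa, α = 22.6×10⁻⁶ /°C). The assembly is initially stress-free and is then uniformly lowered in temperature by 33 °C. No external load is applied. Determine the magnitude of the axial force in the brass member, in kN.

The aluminium has the larger α, so on cooling it would change length more than the brass if both were free. The rigid plates force a common final length, so the aluminium is put into tension and the brass into compression, with equal and opposite forces P (no external load).
Equating the net (thermal + elastic) strains gives |α₁ − α₂|·ΔT = P·[1/(A₁E₁) + 1/(A₂E₂)].
|α₁ − α₂|·ΔT = 4.3×10⁻⁶ × 33 = 0.0001419.
1/(A₁E₁) + 1/(A₂E₂) = 1/(1250×98×10³) + 1/(1100×69×10³) = 2.134×10⁻⁸ N⁻¹.
P = 0.0001419 / 2.134×10⁻⁸ = 6650 N = 6.65 kN.

P ≈ 6.65 kN (compressive in the brass)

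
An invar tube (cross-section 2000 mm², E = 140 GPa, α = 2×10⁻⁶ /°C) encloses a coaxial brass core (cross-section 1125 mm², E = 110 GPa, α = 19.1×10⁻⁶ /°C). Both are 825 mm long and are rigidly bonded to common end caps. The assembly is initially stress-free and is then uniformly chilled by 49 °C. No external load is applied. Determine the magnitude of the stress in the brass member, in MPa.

Equilibrium of a rigid end plate with no external load gives equal and opposite internal forces ±P in the two members. Since α_{brass} > α_{invar}, cooling drives the brass into tension and the invar into compression.
Compatibility of the two members (thermal + elastic change equal): (α₁ − α₂)ΔT = P·[1/(A₁E₁) + 1/(A₂E₂)].
|α₁ − α₂|·ΔT = 17.1×10⁻⁶ × 49 = 0.0008379.
1/(A₁E₁) + 1/(A₂E₂) = 1/(2000×140×10³) + 1/(1125×110×10³) = 1.165×10⁻⁸ N⁻¹.
So P = 0.0008379 / 1.165×10⁻⁸ = 71.91 kN.
σ_{brass} = P/A₂ = 71910/1125 = 63.92 MPa, tensile.

σ ≈ 63.9 MPa (tensile)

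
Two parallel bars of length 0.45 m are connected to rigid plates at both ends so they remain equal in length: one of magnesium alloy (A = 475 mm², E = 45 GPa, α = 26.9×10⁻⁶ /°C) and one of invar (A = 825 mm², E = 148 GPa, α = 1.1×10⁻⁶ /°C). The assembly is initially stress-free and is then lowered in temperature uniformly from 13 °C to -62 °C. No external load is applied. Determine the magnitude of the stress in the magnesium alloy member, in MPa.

σ ≈ 74.1 MPa (tensile)

The magnesium alloy has the larger α, so on cooling it would change length more than the invar if both were free. The rigid plates force a common final length, so the magnesium alloy is put into tension and the invar into compression, with equal and opposite forces P (no external load).
Setting the final lengths equal and cancelling L: (α₁ − α₂)ΔT = P/(A₁E₁) + P/(A₂E₂).
|α₁ − α₂|·ΔT = 25.8×10⁻⁶ × 75 = 0.001935.
1/(A₁E₁) + 1/(A₂E₂) = 1/(475×45×10³) + 1/(825×148×10³) = 5.497×10⁻⁸ N⁻¹.
P = 0.001935 / 5.497×10⁻⁸ = 35200 N = 35.2 kN.
σ_{magnesium alloy} = P/A₁ = 35200/475 = 74.1 MPa, tensile.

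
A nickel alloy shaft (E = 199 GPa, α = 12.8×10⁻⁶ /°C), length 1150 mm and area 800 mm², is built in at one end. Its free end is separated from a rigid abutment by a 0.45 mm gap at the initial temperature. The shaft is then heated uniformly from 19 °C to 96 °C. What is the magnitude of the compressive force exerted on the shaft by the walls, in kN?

If the wall were absent the shaft would grow by αΔT L = 12.8×10⁻⁶ × 77 × 1150 = 1.133 mm.
This exceeds the 0.45 mm gap, so the wall pushes back. The portion of expansion that must be recovered elastically is δ_free − gap = 1.133 − 0.45 = 0.6834 mm.
That suppressed elongation corresponds to σ = E·Δ/L = 199×10³ × 0.6834/1150 = 118.3 MPa.
Force on the wall = σA = 118.3 × 800 mm² = 94.61 kN.

P ≈ 94.6 kN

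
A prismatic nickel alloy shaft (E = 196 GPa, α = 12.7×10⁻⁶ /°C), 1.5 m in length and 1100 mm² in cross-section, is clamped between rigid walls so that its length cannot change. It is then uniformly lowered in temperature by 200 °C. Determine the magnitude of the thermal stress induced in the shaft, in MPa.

σ ≈ 498 MPa (tensile)

The supports are rigid, so the total axial strain is zero. The restrained thermal strain is ε = αΔT = 12.7×10⁻⁶ × 200 = 2540×10⁻⁶.
Hence σ = E·αΔT = 196×10³ × 2540×10⁻⁶ = 497.8 MPa, tensile.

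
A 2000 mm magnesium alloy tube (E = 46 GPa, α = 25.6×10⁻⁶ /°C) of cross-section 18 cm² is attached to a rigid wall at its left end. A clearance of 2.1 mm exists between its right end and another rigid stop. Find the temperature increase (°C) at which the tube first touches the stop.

Contact occurs when the free expansion equals the gap: αΔT L = 2.1 mm.
ΔT = 2.1 / (25.6×10⁻⁶ × 2000) = 41.02 °C.

ΔT ≈ 41 °C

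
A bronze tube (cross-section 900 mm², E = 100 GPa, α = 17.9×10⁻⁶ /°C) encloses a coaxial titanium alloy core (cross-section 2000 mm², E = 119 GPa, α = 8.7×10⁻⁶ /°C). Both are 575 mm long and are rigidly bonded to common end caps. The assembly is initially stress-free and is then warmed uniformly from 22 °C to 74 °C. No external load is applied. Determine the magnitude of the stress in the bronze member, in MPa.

Equilibrium of a rigid end plate with no external load gives equal and opposite internal forces ±P in the two members. Since α_{bronze} > α_{titanium alloy}, heating drives the bronze into compression and the titanium alloy into tension.
Setting the final lengths equal and cancelling L: (α₁ − α₂)ΔT = P/(A₁E₁) + P/(A₂E₂).
|α₁ − α₂|·ΔT = 9.2×10⁻⁶ × 52 = 0.0004784.
1/(A₁E₁) + 1/(A₂E₂) = 1/(900×100×10³) + 1/(2000×119×10³) = 1.531×10⁻⁸ N⁻¹.
P = 0.0004784 / 1.531×10⁻⁸ = 31240 N = 31.24 kN.
σ_{bronze} = P/A₁ = 31240/900 = 34.71 MPa, compressive.

σ ≈ 34.7 MPa (compressive)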